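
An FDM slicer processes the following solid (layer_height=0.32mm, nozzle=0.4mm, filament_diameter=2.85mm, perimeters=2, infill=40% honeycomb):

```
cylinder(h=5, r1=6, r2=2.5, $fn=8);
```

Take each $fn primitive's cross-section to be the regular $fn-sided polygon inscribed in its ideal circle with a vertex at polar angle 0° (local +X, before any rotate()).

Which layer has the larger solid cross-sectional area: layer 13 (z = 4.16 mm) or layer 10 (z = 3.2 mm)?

Layer 13 (z = 4.16): the cone contributes a regular 8-gon of circumradius 3.088 (interpolated between r1=6 and r2=2.5 at t=0.832) (area = (8/2)·3.088²·sin(360°/8) = 26.97 mm²). So its area = 26.97 mm². Layer 10 (z = 3.2): the cone: at t=0.640 of its height the radius interpolates to r₁+(r₂−r₁)t = 3.760, giving a regular 8-gon of that circumradius (area = (8/2)·3.760²·sin(360°/8) = 39.99 mm²). So its area = 39.99 mm². Layer 10 is larger (39.99 vs 26.97 mm²).

layer 10 (z = 3.2 mm)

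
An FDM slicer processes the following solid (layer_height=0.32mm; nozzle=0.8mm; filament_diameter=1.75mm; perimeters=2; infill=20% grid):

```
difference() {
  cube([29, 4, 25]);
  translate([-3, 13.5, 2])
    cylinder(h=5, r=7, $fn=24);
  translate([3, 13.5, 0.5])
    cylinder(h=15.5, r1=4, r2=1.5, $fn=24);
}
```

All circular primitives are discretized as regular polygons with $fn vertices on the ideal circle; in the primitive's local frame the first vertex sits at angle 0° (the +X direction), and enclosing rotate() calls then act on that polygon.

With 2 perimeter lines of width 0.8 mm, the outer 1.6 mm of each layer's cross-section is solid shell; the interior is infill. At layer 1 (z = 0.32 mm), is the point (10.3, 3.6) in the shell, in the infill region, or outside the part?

At z = 0.32 mm: the cube is present — its section is the full 29×4 rectangle; the cylinder at (-3, 13.5) is not intersected at this z (z outside [2, 7]); the cone at (3, 13.5) does not reach this height (z outside [0.5, 16]); Subtracting the remaining from the first: none of the subtracted shapes is present at this height, so the 29×4 cube is unchanged — 1 connected region. Overall, the cross-section is a single solid region. The nearest boundary edge runs (29.00, 4.00)→(0.00, 4.00); distance from the point to it = 0.40 mm. The point is inside the cross-section, 0.40 mm from the nearest boundary — within the 1.6 mm shell band (2 × 0.8).

shell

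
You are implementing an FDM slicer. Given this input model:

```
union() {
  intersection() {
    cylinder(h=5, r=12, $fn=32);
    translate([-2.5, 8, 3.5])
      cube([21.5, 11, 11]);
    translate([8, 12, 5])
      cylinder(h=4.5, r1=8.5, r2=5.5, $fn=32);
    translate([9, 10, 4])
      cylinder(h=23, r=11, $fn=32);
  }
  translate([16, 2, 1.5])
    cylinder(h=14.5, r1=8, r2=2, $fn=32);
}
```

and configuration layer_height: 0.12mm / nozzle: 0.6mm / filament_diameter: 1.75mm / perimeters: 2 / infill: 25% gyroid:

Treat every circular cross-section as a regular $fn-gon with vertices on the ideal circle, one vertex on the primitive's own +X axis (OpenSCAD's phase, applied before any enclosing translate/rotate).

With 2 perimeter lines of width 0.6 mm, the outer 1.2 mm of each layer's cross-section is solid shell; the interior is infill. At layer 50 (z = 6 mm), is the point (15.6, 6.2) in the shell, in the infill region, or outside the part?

infill

At z = 6 mm: the cylinder does not reach this height (z outside [0, 5]); the cube at (-2.5, 8) (footprint 21.5×11) is included at this height; the cone at (8, 12): at t=0.222 of its height the radius interpolates to r₁+(r₂−r₁)t = 7.833, giving a regular 32-gon of that circumradius; the r=11 cylinder at (9, 10) gives a regular 32-gon of circumradius 11 (constant along its height); Taking the intersection: at least one operand is absent at this height, so nothing remains; the cone at (16, 2): at t=0.310 of its height the radius interpolates to r₁+(r₂−r₁)t = 6.138, giving a regular 32-gon of that circumradius; Combining (union): only the cone at (16, 2) is present, so the union is just that shape — 1 connected region. Overall, the cross-section is a single solid region. The nearest boundary edge runs (16.00, 8.14)→(14.80, 8.02); distance from the point to it = 1.89 mm. The point is inside the cross-section and 1.89 mm from the nearest boundary — more than the 1.2 mm shell width (2 × 0.6), so it's in the infill interior.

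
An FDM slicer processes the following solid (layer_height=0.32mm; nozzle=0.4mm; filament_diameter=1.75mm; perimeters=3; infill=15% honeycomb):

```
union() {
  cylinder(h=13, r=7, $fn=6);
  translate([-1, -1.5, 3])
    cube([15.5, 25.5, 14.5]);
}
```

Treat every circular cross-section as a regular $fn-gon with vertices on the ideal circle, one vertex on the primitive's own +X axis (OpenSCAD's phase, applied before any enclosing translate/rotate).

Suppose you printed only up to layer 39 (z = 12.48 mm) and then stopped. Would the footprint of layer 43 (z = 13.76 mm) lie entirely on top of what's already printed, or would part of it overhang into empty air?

entirely on top

Compare the two slices. At z = 12.48: the r=7 cylinder gives a regular 6-gon of circumradius 7 (constant along its height) (area = (6/2)·7.000²·sin(360°/6) = 127.31 mm²); the cube at (-1, -1.5) is present — its section is the full 15.5×25.5 rectangle (area 395.25 mm²); Taking the union: the regions partially overlap — summed areas 522.56 mm² minus the doubly-counted overlap 49.24 mm² gives 473.32 mm² — area = 473.32 mm². At z = 13.76: the cylinder is not intersected at this z (z outside [0, 13]); the 15.5×25.5 cube at (-1, -1.5) contributes its full rectangle (area 395.25 mm²); Merging all regions: only the 15.5×25.5 cube at (-1, -1.5) is present, so the union is just that shape — area = 395.25 mm². Checking containment: the cross-section at z = 13.76 is a subset of the cross-section at z = 12.48.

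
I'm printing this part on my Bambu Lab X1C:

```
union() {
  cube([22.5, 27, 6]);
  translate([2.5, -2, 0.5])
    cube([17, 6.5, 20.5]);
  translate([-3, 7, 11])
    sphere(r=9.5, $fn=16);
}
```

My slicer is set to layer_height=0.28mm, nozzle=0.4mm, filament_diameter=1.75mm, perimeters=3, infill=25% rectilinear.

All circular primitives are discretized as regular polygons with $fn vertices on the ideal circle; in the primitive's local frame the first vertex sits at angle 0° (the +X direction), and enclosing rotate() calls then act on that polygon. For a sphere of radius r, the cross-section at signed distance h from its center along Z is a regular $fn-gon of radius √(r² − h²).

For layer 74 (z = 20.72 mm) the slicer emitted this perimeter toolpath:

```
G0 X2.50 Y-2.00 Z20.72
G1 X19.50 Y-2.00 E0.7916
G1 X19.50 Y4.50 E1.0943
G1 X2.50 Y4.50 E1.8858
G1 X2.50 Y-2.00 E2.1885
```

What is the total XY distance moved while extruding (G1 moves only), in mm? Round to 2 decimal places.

Sum the Euclidean lengths of each G1 segment: total = 47.00 mm.

47.00 mm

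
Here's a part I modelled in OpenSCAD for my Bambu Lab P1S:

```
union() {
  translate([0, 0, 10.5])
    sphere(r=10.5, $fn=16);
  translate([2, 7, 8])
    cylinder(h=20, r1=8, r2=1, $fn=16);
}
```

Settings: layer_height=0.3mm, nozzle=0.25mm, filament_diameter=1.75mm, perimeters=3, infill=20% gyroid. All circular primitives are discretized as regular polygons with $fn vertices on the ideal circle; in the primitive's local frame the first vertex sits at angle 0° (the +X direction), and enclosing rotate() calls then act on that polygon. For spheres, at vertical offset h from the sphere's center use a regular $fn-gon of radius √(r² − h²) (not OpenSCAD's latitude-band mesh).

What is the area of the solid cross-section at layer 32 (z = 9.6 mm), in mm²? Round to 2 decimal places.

389.02 mm²

At z = 9.6 mm: the sphere: section is a regular 16-gon, circumradius = √(r²−h²) = √(10.5²−0.9²) = 10.461 (area = (16/2)·10.461²·sin(360°/16) = 335.05 mm²); the cone at (2, 7): at t=0.080 of its height the radius interpolates to r₁+(r₂−r₁)t = 7.440, giving a regular 16-gon of that circumradius (area = (16/2)·7.440²·sin(360°/16) = 169.46 mm²); Merging all regions: the regions partially overlap — summed areas 504.51 mm² minus the doubly-counted overlap 115.49 mm² gives 389.02 mm² — area = 389.02 mm². Overall, the cross-section is a single solid region. Net area = 389.02 mm².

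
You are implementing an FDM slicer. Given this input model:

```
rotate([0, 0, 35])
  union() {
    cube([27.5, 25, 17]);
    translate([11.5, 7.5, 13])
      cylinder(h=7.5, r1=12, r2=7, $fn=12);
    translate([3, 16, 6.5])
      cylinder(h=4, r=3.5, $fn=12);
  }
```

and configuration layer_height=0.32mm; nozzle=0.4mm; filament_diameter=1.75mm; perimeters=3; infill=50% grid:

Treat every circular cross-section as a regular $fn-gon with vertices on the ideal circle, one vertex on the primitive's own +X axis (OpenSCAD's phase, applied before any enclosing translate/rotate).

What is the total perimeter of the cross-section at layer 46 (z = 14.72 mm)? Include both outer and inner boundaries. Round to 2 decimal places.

At z = 14.72 mm: the cube is present — its section is the full 27.5×25 rectangle (perimeter 105.00 mm); the cone at (11.5, 7.5) (r1=12→r2=7) has section circumradius 10.853 here — a regular 12-gon (perimeter = 2·12·10.853·sin(180°/12) = 67.42 mm); the cylinder at (3, 16) is absent (z outside [6.5, 10.5]); Merging all regions: the regions partially overlap (shared area 321.27 mm²), so the edge portions inside another operand are dropped and the merged outline is re-measured after clipping — boundary = 106.96 mm; (rotated 35° about Z; rotation is an isometry so areas/perimeters/island counts are preserved). Overall, the cross-section is a single solid region. Total boundary length (outer) = 106.96 mm.

106.96 mm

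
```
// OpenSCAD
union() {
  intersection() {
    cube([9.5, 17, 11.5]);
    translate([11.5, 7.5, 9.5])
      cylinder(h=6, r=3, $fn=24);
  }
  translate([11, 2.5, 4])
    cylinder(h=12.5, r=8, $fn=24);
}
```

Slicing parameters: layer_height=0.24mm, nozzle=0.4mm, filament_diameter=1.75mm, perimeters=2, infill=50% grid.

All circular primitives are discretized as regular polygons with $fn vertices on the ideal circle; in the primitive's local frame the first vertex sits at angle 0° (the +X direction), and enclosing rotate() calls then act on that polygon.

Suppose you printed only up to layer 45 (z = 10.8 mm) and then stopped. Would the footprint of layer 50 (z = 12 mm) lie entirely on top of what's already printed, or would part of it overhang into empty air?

Compare the two slices. At z = 10.8: the cube (footprint 9.5×17) is included at this height (area 161.50 mm²); the r=3 cylinder at (11.5, 7.5) gives a regular 24-gon of circumradius 3 (constant along its height) (area = (24/2)·3.000²·sin(360°/24) = 27.95 mm²); Keeping only the common overlap: the r=3 cylinder at (11.5, 7.5) partially overlaps the 9.5×17 cube; clipping to the common part keeps 3.01 mm² — area = 3.01 mm²; the r=8 cylinder at (11, 2.5) contributes a regular 24-gon of circumradius 8 (area = (24/2)·8.000²·sin(360°/24) = 198.77 mm²); Taking the union: the result so far lies entirely inside the r=8 cylinder at (11, 2.5), so the union is just the r=8 cylinder at (11, 2.5) — area = 198.77 mm². At z = 12: the cube is not intersected at this z (z outside [0, 11.5]); the r=3 cylinder at (11.5, 7.5) contributes a regular 24-gon of circumradius 3 (area = (24/2)·3.000²·sin(360°/24) = 27.95 mm²); Keeping only the common overlap: at least one operand is absent at this height, so nothing remains; the r=8 cylinder at (11, 2.5) gives a regular 24-gon of circumradius 8 (constant along its height) (area = (24/2)·8.000²·sin(360°/24) = 198.77 mm²); Taking the union: only the r=8 cylinder at (11, 2.5) is present, so the union is just that shape — area = 198.77 mm². Checking containment: the cross-section at z = 12 is a subset of the cross-section at z = 10.8.

entirely on top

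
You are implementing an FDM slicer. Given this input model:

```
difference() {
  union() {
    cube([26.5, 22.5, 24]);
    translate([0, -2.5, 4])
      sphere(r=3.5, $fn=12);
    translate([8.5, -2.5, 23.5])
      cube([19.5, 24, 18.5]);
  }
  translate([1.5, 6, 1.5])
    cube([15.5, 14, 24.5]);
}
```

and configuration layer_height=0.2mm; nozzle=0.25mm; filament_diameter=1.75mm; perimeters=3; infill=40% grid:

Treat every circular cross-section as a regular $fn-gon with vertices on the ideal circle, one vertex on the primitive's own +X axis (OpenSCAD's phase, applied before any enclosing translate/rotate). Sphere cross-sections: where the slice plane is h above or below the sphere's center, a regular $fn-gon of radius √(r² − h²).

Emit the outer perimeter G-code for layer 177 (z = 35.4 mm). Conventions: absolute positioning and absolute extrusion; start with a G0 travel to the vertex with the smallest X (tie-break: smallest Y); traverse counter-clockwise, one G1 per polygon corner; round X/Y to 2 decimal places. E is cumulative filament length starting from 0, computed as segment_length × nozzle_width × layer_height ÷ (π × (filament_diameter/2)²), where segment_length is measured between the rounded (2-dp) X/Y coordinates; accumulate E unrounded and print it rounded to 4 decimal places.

At z = 35.4 mm: the cube does not reach this height (z outside [0, 24]); the sphere at (0, -2.5) is absent (|z−center|=31.400 > r=3.5); the cube at (8.5, -2.5) is present — its section is the full 19.5×24 rectangle; Merging all regions: only the 19.5×24 cube at (8.5, -2.5) is present, so the union is just that shape — 1 connected region; the cube at (1.5, 6) is not intersected at this z (z outside [1.5, 26]); Taking the first minus the rest: none of the subtracted shapes is present at this height, so that combined region is unchanged — 1 connected region. The outline is a single polygon with 4 vertices. Extrusion per mm of travel: 0.25 × 0.2 / (π × 0.875²) = 0.020788. Accumulating E over each segment gives final E = 1.8085.

G0 X8.50 Y-2.50 Z35.40
G1 X28.00 Y-2.50 E0.4054
G1 X28.00 Y21.50 E0.9043
G1 X8.50 Y21.50 E1.3096
G1 X8.50 Y-2.50 E1.8085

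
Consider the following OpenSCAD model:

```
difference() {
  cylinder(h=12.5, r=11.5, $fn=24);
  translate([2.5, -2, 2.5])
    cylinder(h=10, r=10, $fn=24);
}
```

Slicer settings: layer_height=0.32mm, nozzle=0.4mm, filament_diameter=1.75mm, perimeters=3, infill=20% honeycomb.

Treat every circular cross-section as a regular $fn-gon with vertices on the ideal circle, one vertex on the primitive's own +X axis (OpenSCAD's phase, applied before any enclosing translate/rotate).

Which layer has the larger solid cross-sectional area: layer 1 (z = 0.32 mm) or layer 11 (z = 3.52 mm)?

layer 1 (z = 0.32 mm)

Layer 1 (z = 0.32): the r=11.5 cylinder contributes a regular 24-gon of circumradius 11.5 (area = (24/2)·11.500²·sin(360°/24) = 410.75 mm²); the cylinder at (2.5, -2) is absent (z outside [2.5, 12.5]); Subtracting the remaining from the first: none of the subtracted shapes is present at this height, so the r=11.5 cylinder is unchanged — area = 410.75 mm². So its area = 410.75 mm². Layer 11 (z = 3.52): the r=11.5 cylinder gives a regular 24-gon of circumradius 11.5 (constant along its height) (area = (24/2)·11.500²·sin(360°/24) = 410.75 mm²); the r=10 cylinder at (2.5, -2) contributes a regular 24-gon of circumradius 10 (area = (24/2)·10.000²·sin(360°/24) = 310.58 mm²); Subtracting the remaining from the first: starting from the r=11.5 cylinder (410.75 mm²), the r=10 cylinder at (2.5, -2) partially overlaps it — only the 284.84 mm² overlap (of its 310.58 mm²) is removed, clipping the outline — area = 125.91 mm². So its area = 125.91 mm². Layer 1 is larger (410.75 vs 125.91 mm²).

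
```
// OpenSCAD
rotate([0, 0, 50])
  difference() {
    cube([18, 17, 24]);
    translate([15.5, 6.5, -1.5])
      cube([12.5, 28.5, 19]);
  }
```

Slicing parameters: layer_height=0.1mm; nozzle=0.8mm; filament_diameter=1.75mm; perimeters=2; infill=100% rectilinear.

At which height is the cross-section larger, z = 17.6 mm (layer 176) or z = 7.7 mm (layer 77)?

Layer 176 (z = 17.6): the cube (footprint 18×17) is included at this height (area 306.00 mm²); the cube at (15.5, 6.5) does not reach this height (z outside [-1.5, 17.5]); After the difference (first − rest): none of the subtracted shapes is present at this height, so the 18×17 cube is unchanged — area = 306.00 mm²; (whole slice rotated 50° about Z — lengths, areas and connectivity unchanged). So its area = 306.00 mm². Layer 77 (z = 7.7): the 18×17 cube contributes its full rectangle (area 306.00 mm²); the cube at (15.5, 6.5) (footprint 12.5×28.5) is included at this height (area 356.25 mm²); After the difference (first − rest): starting from the 18×17 cube (306.00 mm²), the 12.5×28.5 cube at (15.5, 6.5) partially overlaps it — only the 26.25 mm² overlap (of its 356.25 mm²) is removed, clipping the outline — area = 279.75 mm²; (whole slice rotated 50° about Z — lengths, areas and connectivity unchanged). So its area = 279.75 mm². Layer 176 is larger (306.00 vs 279.75 mm²).

layer 176 (z = 17.6 mm)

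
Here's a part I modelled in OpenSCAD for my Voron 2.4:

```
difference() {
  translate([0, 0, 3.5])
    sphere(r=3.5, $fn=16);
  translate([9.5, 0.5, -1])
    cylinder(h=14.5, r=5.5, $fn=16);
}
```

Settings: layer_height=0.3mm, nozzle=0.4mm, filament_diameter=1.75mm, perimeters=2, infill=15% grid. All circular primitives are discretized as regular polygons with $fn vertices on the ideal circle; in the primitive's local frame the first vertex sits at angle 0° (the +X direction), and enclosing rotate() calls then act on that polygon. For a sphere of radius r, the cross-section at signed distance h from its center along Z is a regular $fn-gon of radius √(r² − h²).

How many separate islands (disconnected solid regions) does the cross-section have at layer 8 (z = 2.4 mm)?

At z = 2.4 mm: the r=3.5 sphere contributes a regular 16-gon of circumradius √(3.5²−1.1²) = 3.323; the r=5.5 cylinder at (9.5, 0.5) contributes a regular 16-gon of circumradius 5.5; After the difference (first − rest): starting from the r=3.5 sphere, the r=5.5 cylinder at (9.5, 0.5) misses the remaining region (no effect) — 1 connected region. Overall, the cross-section is a single solid region. Island count = 1.

1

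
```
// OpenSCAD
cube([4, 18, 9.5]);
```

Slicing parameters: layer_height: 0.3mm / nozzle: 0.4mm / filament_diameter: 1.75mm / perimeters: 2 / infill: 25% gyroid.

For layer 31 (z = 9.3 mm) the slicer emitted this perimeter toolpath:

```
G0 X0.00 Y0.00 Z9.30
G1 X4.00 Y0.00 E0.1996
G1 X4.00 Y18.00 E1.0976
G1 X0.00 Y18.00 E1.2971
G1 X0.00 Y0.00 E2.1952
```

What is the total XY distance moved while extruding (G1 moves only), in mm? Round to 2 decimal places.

44.00 mm

Sum the Euclidean lengths of each G1 segment: total = 44.00 mm.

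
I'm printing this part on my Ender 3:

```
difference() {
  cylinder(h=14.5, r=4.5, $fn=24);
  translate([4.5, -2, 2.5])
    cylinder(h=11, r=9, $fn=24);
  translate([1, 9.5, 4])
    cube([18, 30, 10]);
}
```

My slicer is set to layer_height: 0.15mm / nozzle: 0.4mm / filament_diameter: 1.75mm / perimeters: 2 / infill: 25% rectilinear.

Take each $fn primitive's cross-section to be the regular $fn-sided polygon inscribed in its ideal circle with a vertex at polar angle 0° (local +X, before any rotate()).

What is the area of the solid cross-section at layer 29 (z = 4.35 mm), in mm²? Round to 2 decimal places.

At z = 4.35 mm: the r=4.5 cylinder gives a regular 24-gon of circumradius 4.5 (constant along its height) (area = (24/2)·4.500²·sin(360°/24) = 62.89 mm²); the r=9 cylinder at (4.5, -2) gives a regular 24-gon of circumradius 9 (constant along its height) (area = (24/2)·9.000²·sin(360°/24) = 251.57 mm²); the cube at (1, 9.5) (footprint 18×30) is included at this height (area 540.00 mm²); After the difference (first − rest): starting from the r=4.5 cylinder (62.89 mm²), the r=9 cylinder at (4.5, -2) partially overlaps it — only the 61.26 mm² overlap (of its 251.57 mm²) is removed, clipping the outline; the 18×30 cube at (1, 9.5) misses the remaining region (no effect) — area = 1.63 mm². Overall, the cross-section is a single solid region. Net area = 1.63 mm².

1.63 mm²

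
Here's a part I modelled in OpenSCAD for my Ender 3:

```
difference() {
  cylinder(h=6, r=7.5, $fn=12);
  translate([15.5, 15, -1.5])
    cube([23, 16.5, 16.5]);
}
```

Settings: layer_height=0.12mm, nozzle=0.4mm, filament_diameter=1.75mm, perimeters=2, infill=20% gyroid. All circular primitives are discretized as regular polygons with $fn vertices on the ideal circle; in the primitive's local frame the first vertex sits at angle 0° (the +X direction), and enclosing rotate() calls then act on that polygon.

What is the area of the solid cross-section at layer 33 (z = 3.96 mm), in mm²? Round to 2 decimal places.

168.75 mm²

At z = 3.96 mm: the r=7.5 cylinder gives a regular 12-gon of circumradius 7.5 (constant along its height) (area = (12/2)·7.500²·sin(360°/12) = 168.75 mm²); the 23×16.5 cube at (15.5, 15) contributes its full rectangle (area 379.50 mm²); Taking the first minus the rest: starting from the r=7.5 cylinder (168.75 mm²), the 23×16.5 cube at (15.5, 15) misses the remaining region (no effect) — area = 168.75 mm². Overall, the cross-section is a single solid region. Net area = 168.75 mm².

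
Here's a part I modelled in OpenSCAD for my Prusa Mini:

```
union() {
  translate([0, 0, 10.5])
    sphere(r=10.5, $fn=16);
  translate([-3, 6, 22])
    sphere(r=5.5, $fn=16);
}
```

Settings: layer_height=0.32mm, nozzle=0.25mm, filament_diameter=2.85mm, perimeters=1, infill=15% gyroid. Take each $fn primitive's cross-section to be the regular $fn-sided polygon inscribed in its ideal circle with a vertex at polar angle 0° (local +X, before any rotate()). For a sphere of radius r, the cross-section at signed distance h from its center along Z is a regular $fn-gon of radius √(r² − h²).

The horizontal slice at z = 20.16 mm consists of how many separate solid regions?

At z = 20.16 mm: the r=10.5 sphere slices to a regular 16-gon of circumradius 4.115 (√(r²−h²) with h=9.66 from center); the r=5.5 sphere at (-3, 6) contributes a regular 16-gon of circumradius √(5.5²−1.84²) = 5.183; Taking the union: the regions partially overlap (shared area 10.53 mm²), so overlapping operands fuse into one piece — 1 connected region. The result has 1 disconnected region.

1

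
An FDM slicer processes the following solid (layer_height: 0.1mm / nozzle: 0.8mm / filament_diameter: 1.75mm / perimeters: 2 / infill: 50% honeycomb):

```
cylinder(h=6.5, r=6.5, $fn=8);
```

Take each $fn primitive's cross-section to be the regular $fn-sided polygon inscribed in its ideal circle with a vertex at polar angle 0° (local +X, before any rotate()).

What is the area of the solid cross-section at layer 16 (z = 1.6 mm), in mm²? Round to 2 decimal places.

119.50 mm²

At z = 1.6 mm: the r=6.5 cylinder contributes a regular 8-gon of circumradius 6.5 (area = (8/2)·6.500²·sin(360°/8) = 119.50 mm²). Overall, the cross-section is a single solid region. Net area = 119.50 mm².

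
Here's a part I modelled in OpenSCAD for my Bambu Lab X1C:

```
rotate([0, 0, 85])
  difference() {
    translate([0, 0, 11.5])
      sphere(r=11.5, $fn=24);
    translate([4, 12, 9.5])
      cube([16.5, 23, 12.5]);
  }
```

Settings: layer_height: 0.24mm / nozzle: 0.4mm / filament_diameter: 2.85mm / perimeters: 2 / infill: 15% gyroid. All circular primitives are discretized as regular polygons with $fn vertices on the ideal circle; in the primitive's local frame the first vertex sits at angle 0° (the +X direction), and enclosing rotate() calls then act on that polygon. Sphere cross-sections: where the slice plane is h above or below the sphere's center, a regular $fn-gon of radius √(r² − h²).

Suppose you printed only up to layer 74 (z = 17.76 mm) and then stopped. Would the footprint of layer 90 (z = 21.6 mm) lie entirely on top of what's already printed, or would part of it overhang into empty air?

entirely on top

Compare the two slices. At z = 17.76: the sphere: section is a regular 24-gon, circumradius = √(r²−h²) = √(11.5²−6.26²) = 9.647 (area = (24/2)·9.647²·sin(360°/24) = 289.04 mm²); the cube at (4, 12) (footprint 16.5×23) is included at this height (area 379.50 mm²); Taking the first minus the rest: starting from the r=11.5 sphere (289.04 mm²), the 16.5×23 cube at (4, 12) misses the remaining region (no effect) — area = 289.04 mm²; (whole slice rotated 85° about Z — lengths, areas and connectivity unchanged). At z = 21.6: the r=11.5 sphere contributes a regular 24-gon of circumradius √(11.5²−10.1²) = 5.499 (area = (24/2)·5.499²·sin(360°/24) = 93.92 mm²); the cube at (4, 12) (footprint 16.5×23) is included at this height (area 379.50 mm²); Taking the first minus the rest: starting from the r=11.5 sphere (93.92 mm²), the 16.5×23 cube at (4, 12) misses the remaining region (no effect) — area = 93.92 mm²; (whole slice rotated 85° about Z — lengths, areas and connectivity unchanged). Checking containment: the cross-section at z = 21.6 is a subset of the cross-section at z = 17.76.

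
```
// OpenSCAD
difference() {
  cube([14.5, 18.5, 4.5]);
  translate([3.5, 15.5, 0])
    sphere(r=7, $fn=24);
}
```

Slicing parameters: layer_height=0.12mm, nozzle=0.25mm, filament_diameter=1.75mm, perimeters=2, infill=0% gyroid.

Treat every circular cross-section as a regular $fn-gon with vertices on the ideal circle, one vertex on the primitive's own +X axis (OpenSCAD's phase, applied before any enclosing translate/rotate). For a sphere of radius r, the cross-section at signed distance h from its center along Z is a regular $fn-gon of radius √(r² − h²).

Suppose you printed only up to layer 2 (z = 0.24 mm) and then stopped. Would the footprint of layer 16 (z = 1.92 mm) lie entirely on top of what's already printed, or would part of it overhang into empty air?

Compare the two slices. At z = 0.24: the 14.5×18.5 cube contributes its full rectangle (area 268.25 mm²); the r=7 sphere at (3.5, 15.5) slices to a regular 24-gon of circumradius 6.996 (√(r²−h²) with h=0.24 from center) (area = (24/2)·6.996²·sin(360°/24) = 152.01 mm²); Subtracting the remaining from the first: starting from the 14.5×18.5 cube (268.25 mm²), the r=7 sphere at (3.5, 15.5) partially overlaps it — only the 91.97 mm² overlap (of its 152.01 mm²) is removed, clipping the outline — area = 176.28 mm². At z = 1.92: the cube is present — its section is the full 14.5×18.5 rectangle (area 268.25 mm²); the sphere at (3.5, 15.5): section is a regular 24-gon, circumradius = √(r²−h²) = √(7²−1.92²) = 6.732 (area = (24/2)·6.732²·sin(360°/24) = 140.74 mm²); Subtracting the remaining from the first: starting from the 14.5×18.5 cube (268.25 mm²), the r=7 sphere at (3.5, 15.5) partially overlaps it — only the 87.38 mm² overlap (of its 140.74 mm²) is removed, clipping the outline — area = 180.87 mm². Checking containment: at z = 1.92 the cross-section extends beyond the z = 0.24 cross-section by about 4.60 mm².

part overhangs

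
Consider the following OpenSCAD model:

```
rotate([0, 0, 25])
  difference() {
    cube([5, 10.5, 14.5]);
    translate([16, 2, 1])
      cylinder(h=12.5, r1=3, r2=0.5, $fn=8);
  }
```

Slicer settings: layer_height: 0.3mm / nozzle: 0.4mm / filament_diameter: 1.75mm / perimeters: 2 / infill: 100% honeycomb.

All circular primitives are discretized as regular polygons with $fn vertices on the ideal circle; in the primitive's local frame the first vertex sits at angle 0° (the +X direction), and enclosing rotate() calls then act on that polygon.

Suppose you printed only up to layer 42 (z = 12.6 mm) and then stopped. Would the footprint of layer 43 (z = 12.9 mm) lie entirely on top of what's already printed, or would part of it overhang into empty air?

entirely on top

Compare the two slices. At z = 12.6: the 5×10.5 cube contributes its full rectangle (area 52.50 mm²); the cone at (16, 2) contributes a regular 8-gon of circumradius 0.680 (interpolated between r1=3 and r2=0.5 at t=0.928) (area = (8/2)·0.680²·sin(360°/8) = 1.31 mm²); Subtracting the remaining from the first: starting from the 5×10.5 cube (52.50 mm²), the cone at (16, 2) misses the remaining region (no effect) — area = 52.50 mm²; (whole slice rotated 25° about Z — lengths, areas and connectivity unchanged). At z = 12.9: the 5×10.5 cube contributes its full rectangle (area 52.50 mm²); the cone at (16, 2): at t=0.952 of its height the radius interpolates to r₁+(r₂−r₁)t = 0.620, giving a regular 8-gon of that circumradius (area = (8/2)·0.620²·sin(360°/8) = 1.09 mm²); Subtracting the remaining from the first: starting from the 5×10.5 cube (52.50 mm²), the cone at (16, 2) misses the remaining region (no effect) — area = 52.50 mm²; (whole slice rotated 25° about Z — lengths, areas and connectivity unchanged). Checking containment: the cross-section at z = 12.9 is a subset of the cross-section at z = 12.6.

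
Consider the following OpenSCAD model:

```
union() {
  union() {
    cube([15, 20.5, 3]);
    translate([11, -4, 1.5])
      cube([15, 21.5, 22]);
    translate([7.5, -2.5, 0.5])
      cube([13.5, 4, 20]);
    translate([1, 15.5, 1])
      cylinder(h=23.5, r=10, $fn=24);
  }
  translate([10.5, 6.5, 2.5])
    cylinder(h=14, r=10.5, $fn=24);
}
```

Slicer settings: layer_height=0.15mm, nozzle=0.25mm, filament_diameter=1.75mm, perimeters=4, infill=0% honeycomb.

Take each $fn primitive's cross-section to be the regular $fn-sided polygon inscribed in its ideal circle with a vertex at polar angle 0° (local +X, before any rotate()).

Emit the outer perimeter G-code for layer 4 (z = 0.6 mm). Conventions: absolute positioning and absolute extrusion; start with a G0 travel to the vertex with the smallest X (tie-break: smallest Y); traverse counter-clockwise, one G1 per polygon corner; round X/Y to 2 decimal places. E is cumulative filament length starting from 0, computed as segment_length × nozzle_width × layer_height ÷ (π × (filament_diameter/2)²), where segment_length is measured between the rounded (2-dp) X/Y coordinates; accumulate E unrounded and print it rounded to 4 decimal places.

G0 X0.00 Y0.00 Z0.60
G1 X7.50 Y0.00 E0.1169
G1 X7.50 Y-2.50 E0.1559
G1 X21.00 Y-2.50 E0.3664
G1 X21.00 Y1.50 E0.4287
G1 X15.00 Y1.50 E0.5223
G1 X15.00 Y20.50 E0.8185
G1 X0.00 Y20.50 E1.0524
G1 X0.00 Y0.00 E1.3720

At z = 0.6 mm: the 15×20.5 cube contributes its full rectangle; the cube at (11, -4) does not reach this height (z outside [1.5, 23.5]); the cube at (7.5, -2.5) is present — its section is the full 13.5×4 rectangle; the cylinder at (1, 15.5) does not reach this height (z outside [1, 24.5]); Taking the union: the regions partially overlap (shared area 11.25 mm²), so overlapping operands fuse into one piece — 1 connected region; the cylinder at (10.5, 6.5) is absent (z outside [2.5, 16.5]); Merging all regions: only the result so far is present, so the union is just that shape — 1 connected region. The outline is a single polygon with 8 vertices. Extrusion per mm of travel: 0.25 × 0.15 / (π × 0.875²) = 0.015591. Accumulating E over each segment gives final E = 1.3720.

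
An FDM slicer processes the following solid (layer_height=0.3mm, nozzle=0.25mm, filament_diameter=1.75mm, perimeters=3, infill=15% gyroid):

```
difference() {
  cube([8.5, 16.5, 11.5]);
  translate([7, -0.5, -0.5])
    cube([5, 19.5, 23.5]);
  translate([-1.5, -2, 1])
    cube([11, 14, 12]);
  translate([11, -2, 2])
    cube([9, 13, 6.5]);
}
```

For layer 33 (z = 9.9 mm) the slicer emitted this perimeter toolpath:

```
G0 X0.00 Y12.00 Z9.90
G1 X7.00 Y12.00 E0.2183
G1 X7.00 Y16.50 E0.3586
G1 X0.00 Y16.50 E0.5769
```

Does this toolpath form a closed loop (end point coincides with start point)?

Start point (G0): (0.00, 12.00). End point (last G1): the path does not return to the start — open.

no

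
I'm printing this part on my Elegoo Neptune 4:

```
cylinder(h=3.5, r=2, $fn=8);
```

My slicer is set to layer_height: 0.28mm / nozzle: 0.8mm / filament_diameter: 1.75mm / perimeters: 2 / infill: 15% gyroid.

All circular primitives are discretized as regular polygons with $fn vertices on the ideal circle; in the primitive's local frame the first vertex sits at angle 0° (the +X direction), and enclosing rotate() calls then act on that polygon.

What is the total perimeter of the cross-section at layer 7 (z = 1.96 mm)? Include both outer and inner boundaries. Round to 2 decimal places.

12.25 mm

At z = 1.96 mm: the cylinder: section is a regular 8-gon, circumradius r=2 (perimeter = 2·8·2.000·sin(180°/8) = 12.25 mm). Overall, the cross-section is a single solid region. Total boundary length (outer) = 12.25 mm.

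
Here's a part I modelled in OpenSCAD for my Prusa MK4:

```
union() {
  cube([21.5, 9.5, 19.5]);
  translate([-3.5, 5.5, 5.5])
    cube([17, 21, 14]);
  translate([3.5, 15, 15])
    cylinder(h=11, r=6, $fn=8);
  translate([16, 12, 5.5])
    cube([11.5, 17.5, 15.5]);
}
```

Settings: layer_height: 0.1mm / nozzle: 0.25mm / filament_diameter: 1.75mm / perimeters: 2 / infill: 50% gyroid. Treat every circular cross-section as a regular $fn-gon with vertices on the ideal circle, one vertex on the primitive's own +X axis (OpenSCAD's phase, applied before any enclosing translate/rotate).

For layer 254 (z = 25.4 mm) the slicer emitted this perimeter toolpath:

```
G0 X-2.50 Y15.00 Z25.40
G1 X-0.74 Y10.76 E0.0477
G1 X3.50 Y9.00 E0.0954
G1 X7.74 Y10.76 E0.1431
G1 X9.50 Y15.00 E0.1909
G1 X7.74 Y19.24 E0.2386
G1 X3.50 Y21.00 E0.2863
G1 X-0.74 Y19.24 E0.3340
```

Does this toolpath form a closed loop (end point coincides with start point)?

no

Start point (G0): (-2.50, 15.00). End point (last G1): the path does not return to the start — open.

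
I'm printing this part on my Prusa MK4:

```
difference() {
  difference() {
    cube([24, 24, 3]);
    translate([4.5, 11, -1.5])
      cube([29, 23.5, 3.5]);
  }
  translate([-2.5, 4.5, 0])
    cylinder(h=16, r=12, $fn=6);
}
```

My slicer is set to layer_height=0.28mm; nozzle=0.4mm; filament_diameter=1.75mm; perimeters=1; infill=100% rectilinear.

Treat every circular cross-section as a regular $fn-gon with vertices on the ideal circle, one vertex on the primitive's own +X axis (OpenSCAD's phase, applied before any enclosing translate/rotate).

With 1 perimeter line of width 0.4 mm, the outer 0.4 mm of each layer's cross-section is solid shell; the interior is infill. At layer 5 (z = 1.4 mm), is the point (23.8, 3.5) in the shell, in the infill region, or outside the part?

At z = 1.4 mm: the cube is present — its section is the full 24×24 rectangle; the cube at (4.5, 11) is present — its section is the full 29×23.5 rectangle; Taking the first minus the rest: starting from the 24×24 cube, the 29×23.5 cube at (4.5, 11) partially overlaps it — only the 253.50 mm² overlap (of its 681.50 mm²) is removed, clipping the outline — 1 connected region; the r=12 cylinder at (-2.5, 4.5) contributes a regular 6-gon of circumradius 12; Subtracting the remaining from the first: starting from that combined region, the r=12 cylinder at (-2.5, 4.5) partially overlaps it — only the 103.11 mm² overlap (of its 374.12 mm²) is removed, clipping the outline — 2 connected regions. Overall, the cross-section has 2 separate islands. The nearest boundary edge runs (24.00, 11.00)→(24.00, 0.00); distance from the point to it = 0.20 mm. (Shell/infill is judged within the island containing the point — the largest one.) The point is inside the cross-section, 0.20 mm from the nearest boundary — within the 0.4 mm shell band (1 × 0.4).

shell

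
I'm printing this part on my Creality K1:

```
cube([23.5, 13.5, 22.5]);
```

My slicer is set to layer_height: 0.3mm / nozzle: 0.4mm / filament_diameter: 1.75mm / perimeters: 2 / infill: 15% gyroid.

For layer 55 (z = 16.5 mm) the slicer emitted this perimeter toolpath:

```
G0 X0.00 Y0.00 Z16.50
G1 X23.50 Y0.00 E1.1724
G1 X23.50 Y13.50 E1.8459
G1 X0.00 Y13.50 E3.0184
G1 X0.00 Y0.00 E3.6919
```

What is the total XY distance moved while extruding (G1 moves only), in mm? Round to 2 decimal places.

Sum the Euclidean lengths of each G1 segment: total = 74.00 mm.

74.00 mm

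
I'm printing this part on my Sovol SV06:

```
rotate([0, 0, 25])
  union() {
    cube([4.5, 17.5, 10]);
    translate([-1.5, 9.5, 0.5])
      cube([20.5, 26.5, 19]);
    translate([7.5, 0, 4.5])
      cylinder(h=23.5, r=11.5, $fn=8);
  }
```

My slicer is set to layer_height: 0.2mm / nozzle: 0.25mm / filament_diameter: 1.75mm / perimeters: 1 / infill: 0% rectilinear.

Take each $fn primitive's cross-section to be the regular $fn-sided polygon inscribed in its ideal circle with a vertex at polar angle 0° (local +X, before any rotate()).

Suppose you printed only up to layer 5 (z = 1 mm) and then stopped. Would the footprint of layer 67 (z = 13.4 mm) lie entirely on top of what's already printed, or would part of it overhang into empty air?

Compare the two slices. At z = 1: the cube is present — its section is the full 4.5×17.5 rectangle (area 78.75 mm²); the cube at (-1.5, 9.5) is present — its section is the full 20.5×26.5 rectangle (area 543.25 mm²); the cylinder at (7.5, 0) is absent (z outside [4.5, 28]); Taking the union: the regions partially overlap — summed areas 622.00 mm² minus the doubly-counted overlap 36.00 mm² gives 586.00 mm² — area = 586.00 mm²; (whole slice rotated 25° about Z — lengths, areas and connectivity unchanged). At z = 13.4: the cube is not intersected at this z (z outside [0, 10]); the 20.5×26.5 cube at (-1.5, 9.5) contributes its full rectangle (area 543.25 mm²); the r=11.5 cylinder at (7.5, 0) gives a regular 8-gon of circumradius 11.5 (constant along its height) (area = (8/2)·11.500²·sin(360°/8) = 374.06 mm²); Taking the union: the regions partially overlap — summed areas 917.31 mm² minus the doubly-counted overlap 9.66 mm² gives 907.65 mm² — area = 907.65 mm²; (whole slice rotated 25° about Z — lengths, areas and connectivity unchanged). Checking containment: at z = 13.4 the cross-section extends beyond the z = 1 cross-section by about 323.13 mm².

part overhangs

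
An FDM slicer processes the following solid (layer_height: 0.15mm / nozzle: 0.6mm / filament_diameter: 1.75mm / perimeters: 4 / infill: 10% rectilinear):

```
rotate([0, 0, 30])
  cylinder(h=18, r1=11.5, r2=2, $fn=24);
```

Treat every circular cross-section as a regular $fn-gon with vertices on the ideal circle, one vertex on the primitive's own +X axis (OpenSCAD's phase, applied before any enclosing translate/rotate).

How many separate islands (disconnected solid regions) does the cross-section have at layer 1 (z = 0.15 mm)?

At z = 0.15 mm: the cone: at t=0.008 of its height the radius interpolates to r₁+(r₂−r₁)t = 11.421, giving a regular 24-gon of that circumradius; (whole slice rotated 30° about Z — lengths, areas and connectivity unchanged). Overall, the cross-section is a single solid region. Island count = 1.

1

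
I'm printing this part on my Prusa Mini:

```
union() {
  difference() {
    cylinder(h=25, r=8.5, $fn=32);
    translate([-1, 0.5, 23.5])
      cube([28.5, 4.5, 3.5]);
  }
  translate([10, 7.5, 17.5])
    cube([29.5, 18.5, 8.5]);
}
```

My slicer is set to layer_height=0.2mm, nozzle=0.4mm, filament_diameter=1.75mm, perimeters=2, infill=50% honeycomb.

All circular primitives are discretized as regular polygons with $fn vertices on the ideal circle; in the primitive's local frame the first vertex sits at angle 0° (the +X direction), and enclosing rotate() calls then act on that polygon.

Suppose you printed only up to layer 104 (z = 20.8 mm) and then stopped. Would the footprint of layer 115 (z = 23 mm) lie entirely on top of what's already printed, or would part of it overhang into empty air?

Compare the two slices. At z = 20.8: the r=8.5 cylinder contributes a regular 32-gon of circumradius 8.5 (area = (32/2)·8.500²·sin(360°/32) = 225.52 mm²); the cube at (-1, 0.5) does not reach this height (z outside [23.5, 27]); Subtracting the remaining from the first: none of the subtracted shapes is present at this height, so the r=8.5 cylinder is unchanged — area = 225.52 mm²; the cube at (10, 7.5) (footprint 29.5×18.5) is included at this height (area 545.75 mm²); Combining (union): the 2 present regions are separate (no shared area or edge), so areas and boundary lengths simply add and each stays a separate island — area = 771.27 mm². At z = 23: the r=8.5 cylinder contributes a regular 32-gon of circumradius 8.5 (area = (32/2)·8.500²·sin(360°/32) = 225.52 mm²); the cube at (-1, 0.5) does not reach this height (z outside [23.5, 27]); Subtracting the remaining from the first: none of the subtracted shapes is present at this height, so the r=8.5 cylinder is unchanged — area = 225.52 mm²; the 29.5×18.5 cube at (10, 7.5) contributes its full rectangle (area 545.75 mm²); Merging all regions: the 2 present regions are separate (no shared area or edge), so areas and boundary lengths simply add and each stays a separate island — area = 771.27 mm². Checking containment: the cross-section at z = 23 is a subset of the cross-section at z = 20.8.

entirely on top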